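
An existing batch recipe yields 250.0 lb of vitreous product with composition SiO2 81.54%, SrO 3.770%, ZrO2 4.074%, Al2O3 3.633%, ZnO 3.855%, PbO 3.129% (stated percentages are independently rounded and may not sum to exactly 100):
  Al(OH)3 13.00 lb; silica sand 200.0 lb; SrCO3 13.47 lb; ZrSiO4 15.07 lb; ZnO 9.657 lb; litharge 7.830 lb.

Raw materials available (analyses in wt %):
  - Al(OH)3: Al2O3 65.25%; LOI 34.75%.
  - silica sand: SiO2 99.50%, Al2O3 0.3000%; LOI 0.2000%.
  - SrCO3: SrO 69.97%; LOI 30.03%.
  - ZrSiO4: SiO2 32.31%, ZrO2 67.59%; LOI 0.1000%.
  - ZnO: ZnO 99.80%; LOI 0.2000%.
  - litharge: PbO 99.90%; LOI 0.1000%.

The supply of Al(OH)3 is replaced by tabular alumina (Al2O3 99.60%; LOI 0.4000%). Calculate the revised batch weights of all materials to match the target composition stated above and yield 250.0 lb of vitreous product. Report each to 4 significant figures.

Revised batch per 250.0 lb vitreous product:
  tabular alumina: 8.517 lb
  silica sand: 200.0 lb
  SrCO3: 13.47 lb
  ZrSiO4: 15.07 lb
  ZnO: 9.657 lb
  litharge: 7.830 lb
Total batch = 254.5 lb; LOI loss = 4.521 lb

Full precision is held from first step to last; values along the way appear, with 4-significant-digit rounding, across the worked steps — every reported result takes just one rounding; all derived quantities are rebuilt at full precision (the yield, glass mass, ignition loss, the totals, six oxide percentages) using the weight values on 250.0 lb of glass, exactly as shown in the problem or the answer.
Oxide-by-oxide targets in 250.0 lb vitreous product:
  SiO2: 81.54% × 250.0 = 203.8 lb
  SrO: 3.770% × 250.0 = 9.425 lb
  ZrO2: 4.074% × 250.0 = 10.18 lb
  Al2O3: 3.633% × 250.0 = 9.082 lb
  ZnO: 3.855% × 250.0 = 9.638 lb
  PbO: 3.129% × 250.0 = 7.822 lb
Verifying the oxide balance from the weights as reported, against the basis in use (target by target, the sums agree modulo rounding of the values):
  SiO2: 200.0·0.9950 + 15.07·0.3231 = 203.9 lb (target 203.8 lb)
  SrO: 13.47·0.6997 = 9.425 lb (target 9.425 lb)
  ZrO2: 15.07·0.6759 = 10.19 lb (target 10.18 lb)
  Al2O3: 8.517·0.9960 + 200.0·0.003000 = 9.083 lb (target 9.082 lb)
  ZnO: 9.657·0.9980 = 9.638 lb (target 9.638 lb)
  PbO: 7.830·0.9990 = 7.822 lb (target 7.822 lb)
Glass-mass closure: whole batch net of LOI = 250.0 lb (targets for the oxides total 250.0 lb; versus the stated basis of 250.0 lb — a pure rounding effect).
Total batch = Σ batch = 254.5 lb; Σ batch·LOI gives LOI loss = 4.521 lb; yield: glass divided by total = 98.22%.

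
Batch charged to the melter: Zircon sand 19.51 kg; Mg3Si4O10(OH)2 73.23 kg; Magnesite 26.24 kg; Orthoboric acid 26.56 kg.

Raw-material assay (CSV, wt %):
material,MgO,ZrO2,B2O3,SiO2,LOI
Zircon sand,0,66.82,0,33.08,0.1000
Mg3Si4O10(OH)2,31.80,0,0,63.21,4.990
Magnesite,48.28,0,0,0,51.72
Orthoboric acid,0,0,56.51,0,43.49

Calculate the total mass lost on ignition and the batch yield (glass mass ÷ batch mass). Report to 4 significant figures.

Working values appear, rounded to four significant figures, as written. Each numeric step holds full precision in every operation. Each reported figure is rounded just once. The derived quantities (yield, net glass mass, the totals, ignition loss, four oxide percentages) are computed from the weighed amounts at 116.7 kg of glass at exact precision, as quoted within the question or the answer.
Each material's LOI contribution:
  Zircon sand: 19.51 × 0.001000 = 0.01951 kg
  Mg3Si4O10(OH)2: 73.23 × 0.04990 = 3.654 kg
  Magnesite: 26.24 × 0.5172 = 13.57 kg
  Orthoboric acid: 26.56 × 0.4349 = 11.55 kg
Total LOI = 28.80 kg
Glass = batch − LOI = 145.5 − 28.80 = 116.7 kg

LOI loss = 28.80 kg; glass = 116.7 kg; yield = 80.21%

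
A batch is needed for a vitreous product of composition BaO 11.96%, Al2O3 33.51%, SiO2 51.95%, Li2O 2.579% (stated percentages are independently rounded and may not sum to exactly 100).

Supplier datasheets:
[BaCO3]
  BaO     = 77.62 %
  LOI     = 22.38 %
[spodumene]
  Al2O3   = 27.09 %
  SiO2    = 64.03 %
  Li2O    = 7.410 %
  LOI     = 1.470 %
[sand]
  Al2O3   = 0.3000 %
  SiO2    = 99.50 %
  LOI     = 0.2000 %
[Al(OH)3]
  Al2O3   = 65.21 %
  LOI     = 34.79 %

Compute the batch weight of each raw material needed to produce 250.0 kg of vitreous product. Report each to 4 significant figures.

Intermediates are displayed, rounded to 4 significant digits, across the worked steps — the whole derivation runs at full precision from first step to last. Each reported figure is rounded a single time. Derived quantities, which include totals, four oxide percentages, LOI, yield, net glass mass, are carried in full float precision, as set out in question or answer, from the batch weights on 250.0 kg of glass.
Oxide mass targets, per 250.0 kg vitreous product:
  BaO: 11.96% × 250.0 = 29.90 kg
  Al2O3: 33.51% × 250.0 = 83.78 kg
  SiO2: 51.95% × 250.0 = 129.9 kg
  Li2O: 2.579% × 250.0 = 6.448 kg
Balance tally, oxide-wise, applying the batch weights above, at the basis given (each sum matches its target mass inside rounding margins):
  BaO: 38.52·0.7762 = 29.90 kg (target 29.90 kg)
  Al2O3: 87.01·0.2709 + 74.53·0.003000 + 91.98·0.6521 = 83.77 kg (target 83.78 kg)
  SiO2: 87.01·0.6403 + 74.53·0.9950 = 129.9 kg (target 129.9 kg)
  Li2O: 87.01·0.07410 = 6.447 kg (target 6.448 kg)
Mass balance on the glass: whole batch net of LOI = 250.0 kg (targets for the oxides total 250.0 kg; against the stated basis, 250.0 kg — differing by rounding only).
Whole-batch sum: Σ batch = 292.0 kg; ignition loss, Σ(batch × LOI) = 42.05 kg; glass ÷ batch gives a yield of 85.60%.

Batch per 250.0 kg vitreous product:
  BaCO3: 38.52 kg
  spodumene: 87.01 kg
  sand: 74.53 kg
  Al(OH)3: 91.98 kg
Total batch = 292.0 kg; LOI loss = 42.05 kg; yield = 85.60%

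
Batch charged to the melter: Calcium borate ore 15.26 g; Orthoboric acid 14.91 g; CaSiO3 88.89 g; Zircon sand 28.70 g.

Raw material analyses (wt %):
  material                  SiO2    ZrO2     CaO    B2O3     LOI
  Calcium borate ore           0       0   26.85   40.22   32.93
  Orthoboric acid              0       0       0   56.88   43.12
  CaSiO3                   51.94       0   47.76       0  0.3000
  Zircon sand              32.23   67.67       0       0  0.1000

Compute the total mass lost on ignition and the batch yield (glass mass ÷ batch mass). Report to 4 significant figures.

In-progress results are printed rounded to 4 significant digits as written — the whole derivation maintains full precision from start to finish — a single rounding yields each reported figure. All derived quantities, including four oxide percentages, the totals, LOI, the yield, net glass mass, are rebuilt from the batch weights at 136.0 g of glass at full precision exactly as shown in question or answer.
Material-by-material LOI:
  Calcium borate ore: 15.26 × 0.3293 = 5.025 g
  Orthoboric acid: 14.91 × 0.4312 = 6.429 g
  CaSiO3: 88.89 × 0.003000 = 0.2667 g
  Zircon sand: 28.70 × 0.001000 = 0.02870 g
Total LOI = 11.75 g
Glass = batch − LOI = 147.8 − 11.75 = 136.0 g

LOI loss = 11.75 g; glass = 136.0 g; yield = 92.05%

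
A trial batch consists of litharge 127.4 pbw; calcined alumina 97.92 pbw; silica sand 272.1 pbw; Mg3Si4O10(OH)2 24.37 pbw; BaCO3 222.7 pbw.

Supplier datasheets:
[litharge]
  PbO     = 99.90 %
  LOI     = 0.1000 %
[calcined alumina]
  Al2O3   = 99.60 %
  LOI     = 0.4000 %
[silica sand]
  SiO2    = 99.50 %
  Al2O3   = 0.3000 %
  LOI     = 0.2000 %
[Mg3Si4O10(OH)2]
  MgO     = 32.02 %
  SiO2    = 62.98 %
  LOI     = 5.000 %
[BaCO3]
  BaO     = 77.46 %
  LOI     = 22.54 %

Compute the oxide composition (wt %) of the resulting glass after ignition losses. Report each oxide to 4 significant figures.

Glass mass = 692.0 pbw (batch 744.5 − LOI 52.48).
Composition: MgO 1.128%, PbO 18.39%, SiO2 41.34%, Al2O3 14.21%, BaO 24.93%

In-progress results appear rounded to four significant figures at each printed step — every computation runs at full float precision from first step to last. Exactly one rounding lands on every reported figure; all derived quantities (the totals, LOI, five oxide percentages, net glass mass, yield) are rebuilt starting from the weights for 692.0 pbw of glass in full precision as written in the problem or the answer.
Per-oxide mass from batch:
  MgO: 24.37·0.3202 = 7.803 pbw
  PbO: 127.4·0.9990 = 127.3 pbw
  SiO2: 272.1·0.9950 + 24.37·0.6298 = 286.1 pbw
  Al2O3: 97.92·0.9960 + 272.1·0.003000 = 98.34 pbw
  BaO: 222.7·0.7746 = 172.5 pbw
LOI: 127.4·0.001000 + 97.92·0.004000 + 272.1·0.002000 + 24.37·0.05000 + 222.7·0.2254 = 52.48 pbw
The glass mass, total less LOI, = 744.5 − 52.48 = 692.0 pbw (equal to the oxide-mass sum)
oxide / glass × 100 gives the wt %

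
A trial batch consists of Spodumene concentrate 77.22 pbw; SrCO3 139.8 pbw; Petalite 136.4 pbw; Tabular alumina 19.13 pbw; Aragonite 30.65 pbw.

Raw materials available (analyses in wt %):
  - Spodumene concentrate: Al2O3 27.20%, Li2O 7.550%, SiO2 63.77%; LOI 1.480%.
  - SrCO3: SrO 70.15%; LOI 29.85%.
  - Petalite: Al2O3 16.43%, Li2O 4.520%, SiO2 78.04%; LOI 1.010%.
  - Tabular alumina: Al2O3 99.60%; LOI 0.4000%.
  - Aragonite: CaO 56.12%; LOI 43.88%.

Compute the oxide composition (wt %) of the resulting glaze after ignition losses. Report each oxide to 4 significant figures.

The intermediate values appear rounded off to 4 significant figures in the printout; the whole derivation keeps exact precision through every step — exactly one rounding lands on every reported result; all derived quantities, which include the totals, LOI, yield, glass mass, the five compositions, are recomputed in exact precision, as they appear in the problem or answer text, starting from the weights for 345.4 pbw of glass.
What the batch supplies per oxide:
  SrO: 139.8·0.7015 = 98.07 pbw
  Al2O3: 77.22·0.2720 + 136.4·0.1643 + 19.13·0.9960 = 62.47 pbw
  Li2O: 77.22·0.07550 + 136.4·0.04520 = 12.00 pbw
  CaO: 30.65·0.5612 = 17.20 pbw
  SiO2: 77.22·0.6377 + 136.4·0.7804 = 155.7 pbw
LOI: 77.22·0.01480 + 139.8·0.2985 + 136.4·0.01010 + 19.13·0.004000 + 30.65·0.4388 = 57.78 pbw
Resulting glass, batch − LOI: 403.2 − 57.78 = 345.4 pbw (= Σ oxide masses)
percent by weight: oxide/glass ×100

Glass mass = 345.4 pbw (batch 403.2 − LOI 57.78).
Composition: SrO 28.39%, Al2O3 18.08%, Li2O 3.473%, CaO 4.980%, SiO2 45.07%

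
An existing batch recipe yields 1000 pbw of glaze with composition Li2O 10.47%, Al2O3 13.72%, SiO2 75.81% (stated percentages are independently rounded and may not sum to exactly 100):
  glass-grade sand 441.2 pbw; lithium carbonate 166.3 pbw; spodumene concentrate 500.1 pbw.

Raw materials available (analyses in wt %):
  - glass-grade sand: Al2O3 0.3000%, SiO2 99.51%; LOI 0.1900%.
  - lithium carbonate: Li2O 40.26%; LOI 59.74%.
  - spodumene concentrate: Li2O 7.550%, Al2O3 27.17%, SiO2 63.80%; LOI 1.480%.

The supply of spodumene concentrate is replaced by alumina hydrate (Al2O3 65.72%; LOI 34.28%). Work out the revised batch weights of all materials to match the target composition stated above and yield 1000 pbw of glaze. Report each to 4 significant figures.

Revised batch per 1000 pbw glaze:
  glass-grade sand: 761.8 pbw
  lithium carbonate: 260.1 pbw
  alumina hydrate: 205.3 pbw
Total batch = 1227 pbw; LOI loss = 227.2 pbw

In-progress results appear, with 4-significant-figure rounding, in the working. The working math keeps full float precision end to end — every reported result is rounded a single time; derived quantities are computed starting from the weights at 1000 pbw of glass in full precision (three oxide percentages, glass mass, ignition loss, the yield, the totals) precisely as stated by the question or the answer.
Target masses of each oxide per 1000 pbw glaze:
  Li2O: 10.47% × 1000 = 104.7 pbw
  Al2O3: 13.72% × 1000 = 137.2 pbw
  SiO2: 75.81% × 1000 = 758.1 pbw
Checking each oxide sum given the weights on record, under the basis named above (summed amounts equal target values within answer rounding):
  Li2O: 260.1·0.4026 = 104.7 pbw (target 104.7 pbw)
  Al2O3: 761.8·0.003000 + 205.3·0.6572 = 137.2 pbw (target 137.2 pbw)
  SiO2: 761.8·0.9951 = 758.1 pbw (target 758.1 pbw)
Glass mass check: the batch minus its LOI: 1000 pbw (the Σ of target masses is 1000 pbw; against the stated basis, 1000 pbw — any gap is answer rounding).
Batch grand total — Σ batch = 1227 pbw; Σ batch·LOI gives LOI loss = 227.2 pbw; yield = glass ÷ total batch = 81.49%.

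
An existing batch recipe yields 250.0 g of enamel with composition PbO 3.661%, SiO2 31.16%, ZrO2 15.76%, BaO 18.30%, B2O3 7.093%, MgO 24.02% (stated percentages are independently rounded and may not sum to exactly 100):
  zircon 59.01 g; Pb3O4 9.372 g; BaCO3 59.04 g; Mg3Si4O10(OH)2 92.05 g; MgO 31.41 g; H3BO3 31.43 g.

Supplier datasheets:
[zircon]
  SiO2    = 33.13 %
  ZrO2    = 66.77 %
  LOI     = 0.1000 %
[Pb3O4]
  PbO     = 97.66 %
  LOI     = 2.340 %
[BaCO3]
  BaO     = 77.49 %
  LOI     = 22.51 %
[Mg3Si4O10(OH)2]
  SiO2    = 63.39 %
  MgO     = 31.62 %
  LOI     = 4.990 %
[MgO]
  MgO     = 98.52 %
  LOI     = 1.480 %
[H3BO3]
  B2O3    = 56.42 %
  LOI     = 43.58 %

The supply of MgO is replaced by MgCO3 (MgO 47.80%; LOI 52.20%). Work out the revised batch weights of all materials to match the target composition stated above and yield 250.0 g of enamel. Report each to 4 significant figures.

Revised batch per 250.0 g enamel:
  zircon: 59.01 g
  Pb3O4: 9.372 g
  BaCO3: 59.04 g
  Mg3Si4O10(OH)2: 92.05 g
  MgCO3: 64.74 g
  H3BO3: 31.43 g
Total batch = 315.6 g; LOI loss = 65.65 g

All arithmetic runs at full precision at all times; mid-chain values are shown (rounded to four significant figures) when written out. Each reported number is rounded only once; all derived quantities (the yield, glass mass, totals, ignition loss, the six compositions) are carried at exact precision from the batch weights per 250.0 g of glass precisely as stated by question or answer.
Oxide-by-oxide targets in 250.0 g enamel:
  PbO: 3.661% × 250.0 = 9.152 g
  SiO2: 31.16% × 250.0 = 77.90 g
  ZrO2: 15.76% × 250.0 = 39.40 g
  BaO: 18.30% × 250.0 = 45.75 g
  B2O3: 7.093% × 250.0 = 17.73 g
  MgO: 24.02% × 250.0 = 60.05 g
Oxide-by-oxide audit with the batch weights as given, per the basis as stated (sum by sum, the targets are met inside rounding margins):
  PbO: 9.372·0.9766 = 9.153 g (target 9.152 g)
  SiO2: 59.01·0.3313 + 92.05·0.6339 = 77.90 g (target 77.90 g)
  ZrO2: 59.01·0.6677 = 39.40 g (target 39.40 g)
  BaO: 59.04·0.7749 = 45.75 g (target 45.75 g)
  B2O3: 31.43·0.5642 = 17.73 g (target 17.73 g)
  MgO: 92.05·0.3162 + 64.74·0.4780 = 60.05 g (target 60.05 g)
Glass mass check: net batch after ignition = 250.0 g (the targets, summed, come to 250.0 g; stated basis 250.0 g — a pure rounding effect).
Adding the batch up: Σ batch = 315.6 g; loss to ignition Σ batch·LOI = 65.65 g; yield = glass ÷ total batch = 79.20%.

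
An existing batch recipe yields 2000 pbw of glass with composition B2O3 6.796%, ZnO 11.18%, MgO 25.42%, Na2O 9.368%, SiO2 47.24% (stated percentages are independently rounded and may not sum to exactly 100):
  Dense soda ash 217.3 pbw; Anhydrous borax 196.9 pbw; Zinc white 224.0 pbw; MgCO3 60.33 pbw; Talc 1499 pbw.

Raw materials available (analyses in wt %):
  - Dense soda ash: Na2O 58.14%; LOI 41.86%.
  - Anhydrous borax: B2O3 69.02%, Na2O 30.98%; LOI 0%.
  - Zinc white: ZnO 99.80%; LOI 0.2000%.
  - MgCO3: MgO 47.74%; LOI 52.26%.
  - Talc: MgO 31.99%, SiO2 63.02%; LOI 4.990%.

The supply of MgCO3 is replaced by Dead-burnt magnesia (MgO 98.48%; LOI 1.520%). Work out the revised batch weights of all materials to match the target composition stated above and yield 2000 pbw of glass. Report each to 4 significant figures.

Revised batch per 2000 pbw glass:
  Dense soda ash: 217.3 pbw
  Anhydrous borax: 196.9 pbw
  Zinc white: 224.0 pbw
  Dead-burnt magnesia: 29.25 pbw
  Talc: 1499 pbw
Total batch = 2166 pbw; LOI loss = 166.7 pbw

Rounding to four significant digits governs each intermediate as printed — every computation keeps full float precision in every operation; every reported result takes exactly one rounding. The derived quantities are recomputed from the batch weights for 2000 pbw of glass in full precision (the totals, LOI, net glass mass, the five compositions, yield), as quoted within the question or the answer.
Oxide-by-oxide targets in 2000 pbw glass:
  B2O3: 6.796% × 2000 = 135.9 pbw
  ZnO: 11.18% × 2000 = 223.6 pbw
  MgO: 25.42% × 2000 = 508.4 pbw
  Na2O: 9.368% × 2000 = 187.4 pbw
  SiO2: 47.24% × 2000 = 944.8 pbw
Sums-versus-targets review using the reported weights, per the basis as stated (every target is met by its sum within answer rounding):
  B2O3: 196.9·0.6902 = 135.9 pbw (target 135.9 pbw)
  ZnO: 224.0·0.9980 = 223.6 pbw (target 223.6 pbw)
  MgO: 29.25·0.9848 + 1499·0.3199 = 508.3 pbw (target 508.4 pbw)
  Na2O: 217.3·0.5814 + 196.9·0.3098 = 187.3 pbw (target 187.4 pbw)
  SiO2: 1499·0.6302 = 944.7 pbw (target 944.8 pbw)
The glass-mass cross-check: batch Σ − ignition loss = 2000 pbw (summing oxide targets gives 2000 pbw; stated basis 2000 pbw — deltas are rounding alone).
Batch total: Σ batch = 2166 pbw; ignition loss, Σ(batch × LOI) = 166.7 pbw; as yield: glass ÷ batch → 92.31%.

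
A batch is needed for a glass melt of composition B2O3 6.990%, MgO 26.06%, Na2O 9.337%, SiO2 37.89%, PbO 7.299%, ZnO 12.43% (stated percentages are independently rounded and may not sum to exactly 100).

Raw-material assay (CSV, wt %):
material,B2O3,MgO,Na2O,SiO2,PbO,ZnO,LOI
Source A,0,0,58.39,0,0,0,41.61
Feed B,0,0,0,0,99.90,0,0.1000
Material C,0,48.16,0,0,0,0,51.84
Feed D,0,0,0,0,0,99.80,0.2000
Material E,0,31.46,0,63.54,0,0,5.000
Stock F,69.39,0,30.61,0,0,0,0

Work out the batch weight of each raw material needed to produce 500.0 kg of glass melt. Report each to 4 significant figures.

All arithmetic keeps full float precision at every stage; mid-chain values appear rounded to four significant figures as written; each reported number takes exactly one rounding. All derived quantities (net glass mass, the six compositions, ignition loss, the totals, yield) are computed in full precision from the weighed amounts per 500.0 kg of glass, as they appear in the problem or answer text.
The oxide mass targets at 500.0 kg glass melt:
  B2O3: 6.990% × 500.0 = 34.95 kg
  MgO: 26.06% × 500.0 = 130.3 kg
  Na2O: 9.337% × 500.0 = 46.68 kg
  SiO2: 37.89% × 500.0 = 189.4 kg
  PbO: 7.299% × 500.0 = 36.49 kg
  ZnO: 12.43% × 500.0 = 62.15 kg
Balance tally, oxide-wise, using the reported weights, versus the basis set out (every target is met by its sum exact up to rounding of places):
  B2O3: 50.37·0.6939 = 34.95 kg (target 34.95 kg)
  MgO: 75.79·0.4816 + 298.2·0.3146 = 130.3 kg (target 130.3 kg)
  Na2O: 53.55·0.5839 + 50.37·0.3061 = 46.69 kg (target 46.68 kg)
  SiO2: 298.2·0.6354 = 189.5 kg (target 189.4 kg)
  PbO: 36.53·0.9990 = 36.49 kg (target 36.49 kg)
  ZnO: 62.27·0.9980 = 62.15 kg (target 62.15 kg)
Consistency of the glass mass: Σ batch − LOI loss = 500.1 kg (the targets, summed, come to 500.0 kg; with the basis standing at 500.0 kg — rounding explains the deltas).
Batch total: Σ batch = 576.7 kg; LOI loss = Σ batch·LOI = 76.64 kg; yield: glass divided by total = 86.71%.

Batch per 500.0 kg glass melt:
  Source A: 53.55 kg
  Feed B: 36.53 kg
  Material C: 75.79 kg
  Feed D: 62.27 kg
  Material E: 298.2 kg
  Stock F: 50.37 kg
Total batch = 576.7 kg; LOI loss = 76.64 kg; yield = 86.71%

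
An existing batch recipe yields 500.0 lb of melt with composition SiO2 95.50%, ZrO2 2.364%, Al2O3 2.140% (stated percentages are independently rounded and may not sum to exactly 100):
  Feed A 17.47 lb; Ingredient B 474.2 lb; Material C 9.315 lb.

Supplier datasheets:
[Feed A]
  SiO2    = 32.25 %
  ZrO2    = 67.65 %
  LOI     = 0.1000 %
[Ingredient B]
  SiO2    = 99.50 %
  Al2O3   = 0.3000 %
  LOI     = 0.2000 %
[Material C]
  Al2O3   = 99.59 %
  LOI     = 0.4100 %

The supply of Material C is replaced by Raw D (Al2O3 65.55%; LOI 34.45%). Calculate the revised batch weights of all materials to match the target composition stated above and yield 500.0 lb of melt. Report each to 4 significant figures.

Revised batch per 500.0 lb melt:
  Feed A: 17.47 lb
  Ingredient B: 474.2 lb
  Raw D: 14.15 lb
Total batch = 505.8 lb; LOI loss = 5.841 lb

Every computation runs at full precision all the way through. The intermediate values are printed rounded to 4 significant figures at each printed step. Every reported figure sees exactly one rounding. The derived quantities are computed in full precision (the yield, net glass mass, the totals, ignition loss, three oxide percentages) from the batch weights for 500.0 lb of glass, as given in the problem or answer text.
Target masses of each oxide per 500.0 lb melt:
  SiO2: 95.50% × 500.0 = 477.5 lb
  ZrO2: 2.364% × 500.0 = 11.82 lb
  Al2O3: 2.140% × 500.0 = 10.70 lb
Balance tally, oxide-wise, given the weights on record, under the basis named above (target by target, the sums agree once rounding is allowed for):
  SiO2: 17.47·0.3225 + 474.2·0.9950 = 477.5 lb (target 477.5 lb)
  ZrO2: 17.47·0.6765 = 11.82 lb (target 11.82 lb)
  Al2O3: 474.2·0.003000 + 14.15·0.6555 = 10.70 lb (target 10.70 lb)
Glass-mass bookkeeping: whole batch net of LOI = 500.0 lb (targets for the oxides total 500.0 lb; with the basis standing at 500.0 lb — differing by rounding only).
Whole-batch sum: Σ batch = 505.8 lb; LOI loss = Σ batch·LOI = 5.841 lb; as yield: glass ÷ batch → 98.85%.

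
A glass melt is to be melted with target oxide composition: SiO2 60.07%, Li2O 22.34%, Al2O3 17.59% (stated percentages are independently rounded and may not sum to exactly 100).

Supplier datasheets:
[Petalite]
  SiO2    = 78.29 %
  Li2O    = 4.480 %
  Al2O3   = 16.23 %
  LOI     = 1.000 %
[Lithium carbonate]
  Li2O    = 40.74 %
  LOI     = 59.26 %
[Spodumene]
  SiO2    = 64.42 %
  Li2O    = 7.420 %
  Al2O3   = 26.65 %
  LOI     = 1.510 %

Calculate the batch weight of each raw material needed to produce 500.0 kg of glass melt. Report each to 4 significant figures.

The intermediate values are printed (rounded to four significant figures) in the working; the whole derivation holds full float precision all the way through. Exactly one rounding goes into every reported number; derived quantities (the totals, three oxide percentages, ignition loss, the yield, net glass mass) are re-derived in exact precision from the batch weights on 500.0 kg of glass as they appear in the problem or answer text.
The oxide mass targets at 500.0 kg glass melt:
  SiO2: 60.07% × 500.0 = 300.4 kg
  Li2O: 22.34% × 500.0 = 111.7 kg
  Al2O3: 17.59% × 500.0 = 87.95 kg
Mass-balance tally per oxide working from each reported weight, versus the basis set out (target by target, the sums agree within answer rounding):
  SiO2: 224.7·0.7829 + 193.2·0.6442 = 300.4 kg (target 300.4 kg)
  Li2O: 224.7·0.04480 + 214.3·0.4074 + 193.2·0.07420 = 111.7 kg (target 111.7 kg)
  Al2O3: 224.7·0.1623 + 193.2·0.2665 = 87.96 kg (target 87.95 kg)
Glass-mass sanity pass: batch Σ − ignition loss = 500.0 kg (summing oxide targets gives 500.0 kg; with the basis standing at 500.0 kg — gaps are rounding artifacts).
Batch grand total — Σ batch = 632.2 kg; loss to ignition Σ batch·LOI = 132.2 kg; glass ÷ batch gives a yield of 79.10%.

Batch per 500.0 kg glass melt:
  Petalite: 224.7 kg
  Lithium carbonate: 214.3 kg
  Spodumene: 193.2 kg
Total batch = 632.2 kg; LOI loss = 132.2 kg; yield = 79.10%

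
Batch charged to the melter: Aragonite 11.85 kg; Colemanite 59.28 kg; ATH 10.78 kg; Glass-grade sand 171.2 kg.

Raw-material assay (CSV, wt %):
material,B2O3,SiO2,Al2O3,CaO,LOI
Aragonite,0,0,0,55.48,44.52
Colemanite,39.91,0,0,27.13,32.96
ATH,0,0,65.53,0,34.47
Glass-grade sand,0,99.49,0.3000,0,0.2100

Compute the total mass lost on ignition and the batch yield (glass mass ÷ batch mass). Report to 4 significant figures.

LOI loss = 28.89 kg; glass = 224.2 kg; yield = 88.59%

The intermediate values are shown rounded to four significant figures as written; each numeric step keeps full float precision through every step; every reported figure sees exactly one rounding — derived quantities are recomputed from the weighed amounts per 224.2 kg of glass in full precision (the yield, net glass mass, totals, LOI, the four compositions), as written in the question or the answer.
Material-by-material LOI:
  Aragonite: 11.85 × 0.4452 = 5.276 kg
  Colemanite: 59.28 × 0.3296 = 19.54 kg
  ATH: 10.78 × 0.3447 = 3.716 kg
  Glass-grade sand: 171.2 × 0.002100 = 0.3595 kg
Total LOI = 28.89 kg
Glass = batch − LOI = 253.1 − 28.89 = 224.2 kg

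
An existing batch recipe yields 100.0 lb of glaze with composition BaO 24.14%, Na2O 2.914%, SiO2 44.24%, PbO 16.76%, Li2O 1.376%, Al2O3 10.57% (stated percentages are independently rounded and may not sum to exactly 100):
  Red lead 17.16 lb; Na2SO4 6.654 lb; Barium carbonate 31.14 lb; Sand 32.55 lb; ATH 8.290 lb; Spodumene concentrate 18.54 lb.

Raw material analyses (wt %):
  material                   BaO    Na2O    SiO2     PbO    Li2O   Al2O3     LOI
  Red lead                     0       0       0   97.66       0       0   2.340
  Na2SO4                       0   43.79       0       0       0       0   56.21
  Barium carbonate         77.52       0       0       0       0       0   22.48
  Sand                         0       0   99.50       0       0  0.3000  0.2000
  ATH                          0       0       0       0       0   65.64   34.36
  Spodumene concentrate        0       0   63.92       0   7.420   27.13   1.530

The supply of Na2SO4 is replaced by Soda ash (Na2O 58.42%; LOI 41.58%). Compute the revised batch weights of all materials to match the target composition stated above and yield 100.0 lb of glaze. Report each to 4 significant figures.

Revised batch per 100.0 lb glaze:
  Red lead: 17.16 lb
  Soda ash: 4.988 lb
  Barium carbonate: 31.14 lb
  Sand: 32.55 lb
  ATH: 8.290 lb
  Spodumene concentrate: 18.54 lb
Total batch = 112.7 lb; LOI loss = 12.67 lb

Mid-chain values appear rounded to 4 significant figures in the printout — every computation keeps full float precision in all steps — each reported figure is rounded only once. The derived quantities, including the yield, ignition loss, six oxide percentages, glass mass, totals, are computed starting from the weights at 100.0 lb of glass at exact precision, exactly as printed in the problem or the answer.
Oxide-by-oxide targets in 100.0 lb glaze:
  BaO: 24.14% × 100.0 = 24.14 lb
  Na2O: 2.914% × 100.0 = 2.914 lb
  SiO2: 44.24% × 100.0 = 44.24 lb
  PbO: 16.76% × 100.0 = 16.76 lb
  Li2O: 1.376% × 100.0 = 1.376 lb
  Al2O3: 10.57% × 100.0 = 10.57 lb
Balance tally, oxide-wise, working from each reported weight, under the basis named above (sums match the target masses within answer rounding):
  BaO: 31.14·0.7752 = 24.14 lb (target 24.14 lb)
  Na2O: 4.988·0.5842 = 2.914 lb (target 2.914 lb)
  SiO2: 32.55·0.9950 + 18.54·0.6392 = 44.24 lb (target 44.24 lb)
  PbO: 17.16·0.9766 = 16.76 lb (target 16.76 lb)
  Li2O: 18.54·0.07420 = 1.376 lb (target 1.376 lb)
  Al2O3: 32.55·0.003000 + 8.290·0.6564 + 18.54·0.2713 = 10.57 lb (target 10.57 lb)
Glass-mass bookkeeping: batch Σ − ignition loss = 99.99 lb (targets for the oxides total 100.0 lb; versus the stated basis of 100.0 lb — deltas are rounding alone).
Batch grand total — Σ batch = 112.7 lb; ignition loss, Σ(batch × LOI) = 12.67 lb; the yield ratio, glass ÷ batch: 88.75%.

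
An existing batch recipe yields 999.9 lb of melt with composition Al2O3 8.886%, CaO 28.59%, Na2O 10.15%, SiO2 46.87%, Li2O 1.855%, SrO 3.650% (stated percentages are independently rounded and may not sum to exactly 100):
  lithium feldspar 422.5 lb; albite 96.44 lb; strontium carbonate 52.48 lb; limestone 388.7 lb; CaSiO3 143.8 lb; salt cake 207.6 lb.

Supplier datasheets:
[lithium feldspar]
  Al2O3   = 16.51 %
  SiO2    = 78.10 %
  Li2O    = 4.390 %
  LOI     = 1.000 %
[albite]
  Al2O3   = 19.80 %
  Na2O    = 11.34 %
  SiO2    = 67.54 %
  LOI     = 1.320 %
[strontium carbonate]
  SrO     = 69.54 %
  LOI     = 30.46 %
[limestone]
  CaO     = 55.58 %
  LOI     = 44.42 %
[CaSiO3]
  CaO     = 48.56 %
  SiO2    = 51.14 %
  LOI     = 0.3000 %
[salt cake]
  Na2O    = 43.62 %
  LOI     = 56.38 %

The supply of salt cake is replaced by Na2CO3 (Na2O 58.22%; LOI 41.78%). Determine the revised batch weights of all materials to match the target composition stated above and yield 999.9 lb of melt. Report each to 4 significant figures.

Revised batch per 999.9 lb melt:
  lithium feldspar: 422.5 lb
  albite: 96.44 lb
  strontium carbonate: 52.48 lb
  limestone: 388.7 lb
  CaSiO3: 143.8 lb
  Na2CO3: 155.5 lb
Total batch = 1259 lb; LOI loss = 259.5 lb

In-progress results are displayed with 4-significant-figure rounding as written — the working math maintains full float precision from first step to last — each reported result includes exactly one rounding. The derived quantities are re-derived from the weighed amounts at 999.9 lb of glass in exact precision (the yield, net glass mass, the totals, six oxide percentages, ignition loss), as quoted within the problem or answer text.
Oxide mass targets, per 999.9 lb melt:
  Al2O3: 8.886% × 999.9 = 88.85 lb
  CaO: 28.59% × 999.9 = 285.9 lb
  Na2O: 10.15% × 999.9 = 101.5 lb
  SiO2: 46.87% × 999.9 = 468.7 lb
  Li2O: 1.855% × 999.9 = 18.55 lb
  SrO: 3.650% × 999.9 = 36.50 lb
Balance tally, oxide-wise, given the weights on record, under the basis named above (delivered sums recover each target given rounding of the digits):
  Al2O3: 422.5·0.1651 + 96.44·0.1980 = 88.85 lb (target 88.85 lb)
  CaO: 388.7·0.5558 + 143.8·0.4856 = 285.9 lb (target 285.9 lb)
  Na2O: 96.44·0.1134 + 155.5·0.5822 = 101.5 lb (target 101.5 lb)
  SiO2: 422.5·0.7810 + 96.44·0.6754 + 143.8·0.5114 = 468.6 lb (target 468.7 lb)
  Li2O: 422.5·0.04390 = 18.55 lb (target 18.55 lb)
  SrO: 52.48·0.6954 = 36.49 lb (target 36.50 lb)
Mass balance on the glass: the batch minus its LOI: 999.9 lb (targets for the oxides total 999.9 lb; basis as stated: 999.9 lb — any gap is answer rounding).
Total batch = Σ batch = 1259 lb; loss to ignition Σ batch·LOI = 259.5 lb; yield: glass divided by total = 79.39%.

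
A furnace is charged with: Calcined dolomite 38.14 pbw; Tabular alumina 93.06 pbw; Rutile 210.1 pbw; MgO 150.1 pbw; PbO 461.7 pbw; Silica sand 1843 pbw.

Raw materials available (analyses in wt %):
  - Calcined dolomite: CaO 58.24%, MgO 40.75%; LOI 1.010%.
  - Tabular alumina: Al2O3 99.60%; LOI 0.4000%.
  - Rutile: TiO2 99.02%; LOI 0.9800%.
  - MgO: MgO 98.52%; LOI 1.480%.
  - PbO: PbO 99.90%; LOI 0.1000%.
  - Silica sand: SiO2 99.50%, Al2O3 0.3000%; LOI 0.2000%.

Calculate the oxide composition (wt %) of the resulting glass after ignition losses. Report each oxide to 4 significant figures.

Intermediates are printed (rounded to four significant figures) in the printout; the working math keeps full float precision from start to finish — every reported figure takes exactly one rounding; derived quantities, which include yield, six oxide percentages, net glass mass, the totals, ignition loss, are recomputed in exact precision, as set out in the question or the answer, using the weight values per 2787 pbw of glass.
Oxide-by-oxide delivered mass:
  CaO: 38.14·0.5824 = 22.21 pbw
  SiO2: 1843·0.9950 = 1834 pbw
  Al2O3: 93.06·0.9960 + 1843·0.003000 = 98.22 pbw
  TiO2: 210.1·0.9902 = 208.0 pbw
  MgO: 38.14·0.4075 + 150.1·0.9852 = 163.4 pbw
  PbO: 461.7·0.9990 = 461.2 pbw
LOI: 38.14·0.01010 + 93.06·0.004000 + 210.1·0.009800 + 150.1·0.01480 + 461.7·0.001000 + 1843·0.002000 = 9.186 pbw
Glass mass = batch − LOI = 2796 − 9.186 = 2787 pbw (= Σ oxide masses)
percent by weight: oxide/glass ×100

Glass mass = 2787 pbw (batch 2796 − LOI 9.186).
Composition: CaO 0.7970%, SiO2 65.80%, Al2O3 3.524%, TiO2 7.465%, MgO 5.864%, PbO 16.55%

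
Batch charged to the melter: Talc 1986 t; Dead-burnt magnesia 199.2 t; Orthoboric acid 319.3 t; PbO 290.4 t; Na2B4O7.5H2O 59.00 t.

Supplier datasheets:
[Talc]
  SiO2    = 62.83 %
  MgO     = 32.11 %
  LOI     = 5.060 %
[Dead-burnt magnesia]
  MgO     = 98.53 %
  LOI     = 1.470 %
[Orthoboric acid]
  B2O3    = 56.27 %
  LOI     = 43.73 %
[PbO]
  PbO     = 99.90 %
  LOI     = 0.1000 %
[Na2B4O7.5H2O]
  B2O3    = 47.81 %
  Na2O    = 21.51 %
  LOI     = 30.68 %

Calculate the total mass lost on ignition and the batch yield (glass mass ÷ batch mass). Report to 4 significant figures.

All arithmetic maintains full precision at every stage — the intermediate values are printed, rounded to 4 significant digits, in the printout. Each reported number takes a single rounding; all derived quantities are recomputed from the batch weights for 2592 t of glass in full precision (glass mass, yield, totals, LOI, five oxide percentages), exactly as shown in problem or answer.
Ignition loss by material:
  Talc: 1986 × 0.05060 = 100.5 t
  Dead-burnt magnesia: 199.2 × 0.01470 = 2.928 t
  Orthoboric acid: 319.3 × 0.4373 = 139.6 t
  PbO: 290.4 × 0.001000 = 0.2904 t
  Na2B4O7.5H2O: 59.00 × 0.3068 = 18.10 t
Total LOI = 261.4 t
Glass = batch − LOI = 2854 − 261.4 = 2592 t

LOI loss = 261.4 t; glass = 2592 t; yield = 90.84%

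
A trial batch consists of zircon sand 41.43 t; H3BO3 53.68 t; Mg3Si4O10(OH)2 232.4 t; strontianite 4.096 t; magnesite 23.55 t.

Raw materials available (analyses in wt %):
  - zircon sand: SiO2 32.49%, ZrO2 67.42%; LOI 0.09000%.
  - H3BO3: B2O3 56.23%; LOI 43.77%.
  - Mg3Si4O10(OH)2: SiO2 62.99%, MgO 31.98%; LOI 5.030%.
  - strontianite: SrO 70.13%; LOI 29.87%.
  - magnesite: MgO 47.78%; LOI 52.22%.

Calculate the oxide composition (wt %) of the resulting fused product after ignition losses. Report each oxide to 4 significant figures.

Mid-chain values are shown, with 4-significant-digit rounding, between the steps; the whole derivation holds exact precision end to end; every reported figure is rounded a single time — all derived quantities are rebuilt using the weight values on 306.4 t of glass in full float precision (the five compositions, ignition loss, yield, the totals, net glass mass) exactly as shown in the question or the answer.
Mass of each oxide from the mix:
  SiO2: 41.43·0.3249 + 232.4·0.6299 = 159.8 t
  ZrO2: 41.43·0.6742 = 27.93 t
  SrO: 4.096·0.7013 = 2.873 t
  B2O3: 53.68·0.5623 = 30.18 t
  MgO: 232.4·0.3198 + 23.55·0.4778 = 85.57 t
LOI: 41.43·9.000e-04 + 53.68·0.4377 + 232.4·0.05030 + 4.096·0.2987 + 23.55·0.5222 = 48.74 t
Resulting glass, batch − LOI: 355.2 − 48.74 = 306.4 t (equal to the oxide-mass sum)
percent share: oxide ÷ glass, ×100

Glass mass = 306.4 t (batch 355.2 − LOI 48.74).
Composition: SiO2 52.17%, ZrO2 9.116%, SrO 0.9375%, B2O3 9.851%, MgO 27.93%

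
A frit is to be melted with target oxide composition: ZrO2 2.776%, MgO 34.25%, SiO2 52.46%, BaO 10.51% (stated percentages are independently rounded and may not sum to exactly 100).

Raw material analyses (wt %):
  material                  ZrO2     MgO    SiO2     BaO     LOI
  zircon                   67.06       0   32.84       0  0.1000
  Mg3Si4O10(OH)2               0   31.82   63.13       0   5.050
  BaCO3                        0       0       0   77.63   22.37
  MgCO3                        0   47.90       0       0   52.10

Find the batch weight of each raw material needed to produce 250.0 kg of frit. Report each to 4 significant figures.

Batch per 250.0 kg frit:
  zircon: 10.35 kg
  Mg3Si4O10(OH)2: 202.4 kg
  BaCO3: 33.85 kg
  MgCO3: 44.33 kg
Total batch = 290.9 kg; LOI loss = 40.90 kg; yield = 85.94%

Values along the way are shown with 4-significant-digit rounding when written out. All arithmetic keeps exact precision throughout; each reported value takes a single rounding; all derived quantities, including LOI, the yield, glass mass, four oxide percentages, the totals, are re-derived from the weighed amounts for 250.0 kg of glass at full float precision, as written in the question or the answer.
Target oxide masses per 250.0 kg frit:
  ZrO2: 2.776% × 250.0 = 6.940 kg
  MgO: 34.25% × 250.0 = 85.62 kg
  SiO2: 52.46% × 250.0 = 131.2 kg
  BaO: 10.51% × 250.0 = 26.28 kg
A balance pass over the oxides, per the reported batch figures, versus the basis set out (oxide sums agree with the targets modulo rounding of the values):
  ZrO2: 10.35·0.6706 = 6.941 kg (target 6.940 kg)
  MgO: 202.4·0.3182 + 44.33·0.4790 = 85.64 kg (target 85.62 kg)
  SiO2: 10.35·0.3284 + 202.4·0.6313 = 131.2 kg (target 131.2 kg)
  BaO: 33.85·0.7763 = 26.28 kg (target 26.28 kg)
The glass-mass cross-check: net batch after ignition = 250.0 kg (summing oxide targets gives 250.0 kg; basis as stated: 250.0 kg — rounding explains the deltas).
Batch grand total — Σ batch = 290.9 kg; LOI loss = Σ batch·LOI = 40.90 kg; glass ÷ batch gives a yield of 85.94%.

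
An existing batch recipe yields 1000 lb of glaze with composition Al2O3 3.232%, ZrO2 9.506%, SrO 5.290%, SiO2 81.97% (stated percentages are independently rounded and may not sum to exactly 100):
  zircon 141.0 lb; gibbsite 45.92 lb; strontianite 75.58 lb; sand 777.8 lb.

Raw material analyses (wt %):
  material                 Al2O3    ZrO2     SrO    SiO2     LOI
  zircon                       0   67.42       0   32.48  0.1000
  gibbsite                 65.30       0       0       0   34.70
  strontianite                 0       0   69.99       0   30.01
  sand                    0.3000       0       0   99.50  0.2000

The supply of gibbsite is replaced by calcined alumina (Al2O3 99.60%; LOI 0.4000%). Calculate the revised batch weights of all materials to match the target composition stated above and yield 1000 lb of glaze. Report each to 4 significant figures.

Revised batch per 1000 lb glaze:
  zircon: 141.0 lb
  calcined alumina: 30.11 lb
  strontianite: 75.58 lb
  sand: 777.8 lb
Total batch = 1024 lb; LOI loss = 24.50 lb

Every computation carries full float precision at all times — in-progress results are printed rounded off to 4 significant figures across the worked steps. Every reported value takes just one rounding. The derived quantities are rebuilt in full float precision (net glass mass, yield, ignition loss, four oxide percentages, the totals) from the weighed amounts for 1000 lb of glass exactly as shown in question or answer.
Oxide-by-oxide targets in 1000 lb glaze:
  Al2O3: 3.232% × 1000 = 32.32 lb
  ZrO2: 9.506% × 1000 = 95.06 lb
  SrO: 5.290% × 1000 = 52.90 lb
  SiO2: 81.97% × 1000 = 819.7 lb
Mass-balance tally per oxide applying the batch weights above, under the basis named above (every target is met by its sum once rounding is allowed for):
  Al2O3: 30.11·0.9960 + 777.8·0.003000 = 32.32 lb (target 32.32 lb)
  ZrO2: 141.0·0.6742 = 95.06 lb (target 95.06 lb)
  SrO: 75.58·0.6999 = 52.90 lb (target 52.90 lb)
  SiO2: 141.0·0.3248 + 777.8·0.9950 = 819.7 lb (target 819.7 lb)
The glass-mass cross-check: Σ batch − LOI loss = 1000 lb (targets for the oxides total 1000 lb; against the stated basis, 1000 lb — a pure rounding effect).
Summing the batch: Σ batch = 1024 lb; loss to ignition Σ batch·LOI = 24.50 lb; yield: glass divided by total = 97.61%.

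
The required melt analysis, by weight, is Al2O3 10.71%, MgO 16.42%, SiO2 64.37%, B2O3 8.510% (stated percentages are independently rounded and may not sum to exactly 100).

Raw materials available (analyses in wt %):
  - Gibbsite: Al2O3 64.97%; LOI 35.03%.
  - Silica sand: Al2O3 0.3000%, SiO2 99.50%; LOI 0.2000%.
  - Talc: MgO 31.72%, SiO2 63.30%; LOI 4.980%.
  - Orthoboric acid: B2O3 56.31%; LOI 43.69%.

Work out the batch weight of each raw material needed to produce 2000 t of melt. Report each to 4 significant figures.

Every computation keeps exact precision from start to finish. The intermediate values are displayed rounded off to 4 significant digits in the printout — every reported result is rounded exactly once; derived quantities (totals, the yield, LOI, four oxide percentages, glass mass) are re-derived at exact precision from the weighed amounts for 2000 t of glass exactly as printed in problem or answer.
Target oxide masses per 2000 t melt:
  Al2O3: 10.71% × 2000 = 214.2 t
  MgO: 16.42% × 2000 = 328.4 t
  SiO2: 64.37% × 2000 = 1287 t
  B2O3: 8.510% × 2000 = 170.2 t
Per-oxide balance check applying the batch weights above, relative to the basis at hand (target by target, the sums agree given rounding of the digits):
  Al2O3: 326.8·0.6497 + 635.2·0.003000 = 214.2 t (target 214.2 t)
  MgO: 1035·0.3172 = 328.3 t (target 328.4 t)
  SiO2: 635.2·0.9950 + 1035·0.6330 = 1287 t (target 1287 t)
  B2O3: 302.3·0.5631 = 170.2 t (target 170.2 t)
Glass-mass bookkeeping: whole batch net of LOI = 2000 t (the Σ of target masses is 2000 t; versus the stated basis of 2000 t — any gap is answer rounding).
Total batch = Σ batch = 2299 t; loss to ignition Σ batch·LOI = 299.4 t; yield, glass over the total, = 86.98%.

Batch per 2000 t melt:
  Gibbsite: 326.8 t
  Silica sand: 635.2 t
  Talc: 1035 t
  Orthoboric acid: 302.3 t
Total batch = 2299 t; LOI loss = 299.4 t; yield = 86.98%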